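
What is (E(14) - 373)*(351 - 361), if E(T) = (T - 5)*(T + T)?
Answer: 1210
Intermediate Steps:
E(T) = 2*T*(-5 + T) (E(T) = (-5 + T)*(2*T) = 2*T*(-5 + T))
(E(14) - 373)*(351 - 361) = (2*14*(-5 + 14) - 373)*(351 - 361) = (2*14*9 - 373)*(-10) = (252 - 373)*(-10) = -121*(-10) = 1210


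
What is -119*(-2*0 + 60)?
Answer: -7140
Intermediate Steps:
-119*(-2*0 + 60) = -119*(0 + 60) = -119*60 = -7140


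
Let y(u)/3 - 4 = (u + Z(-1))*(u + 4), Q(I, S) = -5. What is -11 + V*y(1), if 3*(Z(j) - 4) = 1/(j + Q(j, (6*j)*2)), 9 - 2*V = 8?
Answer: 385/12 ≈ 32.083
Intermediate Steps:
V = ½ (V = 9/2 - ½*8 = 9/2 - 4 = ½ ≈ 0.50000)
Z(j) = 4 + 1/(3*(-5 + j)) (Z(j) = 4 + 1/(3*(j - 5)) = 4 + 1/(3*(-5 + j)))
y(u) = 12 + 3*(4 + u)*(71/18 + u) (y(u) = 12 + 3*((u + (-59 + 12*(-1))/(3*(-5 - 1)))*(u + 4)) = 12 + 3*((u + (⅓)*(-59 - 12)/(-6))*(4 + u)) = 12 + 3*((u + (⅓)*(-⅙)*(-71))*(4 + u)) = 12 + 3*((u + 71/18)*(4 + u)) = 12 + 3*((71/18 + u)*(4 + u)) = 12 + 3*((4 + u)*(71/18 + u)) = 12 + 3*(4 + u)*(71/18 + u))
-11 + V*y(1) = -11 + (178/3 + 3*1² + (143/6)*1)/2 = -11 + (178/3 + 3*1 + 143/6)/2 = -11 + (178/3 + 3 + 143/6)/2 = -11 + (½)*(517/6) = -11 + 517/12 = 385/12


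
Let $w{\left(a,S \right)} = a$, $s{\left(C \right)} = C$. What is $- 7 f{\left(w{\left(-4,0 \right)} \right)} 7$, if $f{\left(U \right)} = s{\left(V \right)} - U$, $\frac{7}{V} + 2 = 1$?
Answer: $147$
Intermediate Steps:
$V = -7$ ($V = \frac{7}{-2 + 1} = \frac{7}{-1} = 7 \left(-1\right) = -7$)
$f{\left(U \right)} = -7 - U$
$- 7 f{\left(w{\left(-4,0 \right)} \right)} 7 = - 7 \left(-7 - -4\right) 7 = - 7 \left(-7 + 4\right) 7 = \left(-7\right) \left(-3\right) 7 = 21 \cdot 7 = 147$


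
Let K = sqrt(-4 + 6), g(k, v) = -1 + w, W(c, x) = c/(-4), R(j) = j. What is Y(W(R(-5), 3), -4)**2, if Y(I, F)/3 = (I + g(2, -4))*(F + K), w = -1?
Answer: 729/8 - 81*sqrt(2)/2 ≈ 33.849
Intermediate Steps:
W(c, x) = -c/4 (W(c, x) = c*(-1/4) = -c/4)
g(k, v) = -2 (g(k, v) = -1 - 1 = -2)
K = sqrt(2) ≈ 1.4142
Y(I, F) = 3*(-2 + I)*(F + sqrt(2)) (Y(I, F) = 3*((I - 2)*(F + sqrt(2))) = 3*((-2 + I)*(F + sqrt(2))) = 3*(-2 + I)*(F + sqrt(2)))
Y(W(R(-5), 3), -4)**2 = (-6*(-4) - 6*sqrt(2) + 3*(-4)*(-1/4*(-5)) + 3*(-1/4*(-5))*sqrt(2))**2 = (24 - 6*sqrt(2) + 3*(-4)*(5/4) + 3*(5/4)*sqrt(2))**2 = (24 - 6*sqrt(2) - 15 + 15*sqrt(2)/4)**2 = (9 - 9*sqrt(2)/4)**2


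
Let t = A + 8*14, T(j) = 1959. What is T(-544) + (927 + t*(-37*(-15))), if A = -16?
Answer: 56166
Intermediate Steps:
t = 96 (t = -16 + 8*14 = -16 + 112 = 96)
T(-544) + (927 + t*(-37*(-15))) = 1959 + (927 + 96*(-37*(-15))) = 1959 + (927 + 96*555) = 1959 + (927 + 53280) = 1959 + 54207 = 56166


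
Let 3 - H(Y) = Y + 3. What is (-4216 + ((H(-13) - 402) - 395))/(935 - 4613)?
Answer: 2500/1839 ≈ 1.3594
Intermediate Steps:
H(Y) = -Y (H(Y) = 3 - (Y + 3) = 3 - (3 + Y) = 3 + (-3 - Y) = -Y)
(-4216 + ((H(-13) - 402) - 395))/(935 - 4613) = (-4216 + ((-1*(-13) - 402) - 395))/(935 - 4613) = (-4216 + ((13 - 402) - 395))/(-3678) = (-4216 + (-389 - 395))*(-1/3678) = (-4216 - 784)*(-1/3678) = -5000*(-1/3678) = 2500/1839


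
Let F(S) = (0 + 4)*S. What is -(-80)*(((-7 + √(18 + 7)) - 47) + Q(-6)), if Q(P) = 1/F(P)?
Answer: -11770/3 ≈ -3923.3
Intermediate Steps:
F(S) = 4*S
Q(P) = 1/(4*P)
-(-80)*(((-7 + √(18 + 7)) - 47) + Q(-6)) = -(-80)*(((-7 + √(18 + 7)) - 47) + (¼)/(-6)) = -(-80)*(((-7 + √25) - 47) + (¼)*(-⅙)) = -(-80)*(((-7 + 5) - 47) - 1/24) = -(-80)*((-2 - 47) - 1/24) = -(-80)*(-49 - 1/24) = -(-80)*(-1177)/24 = -1*11770/3 = -11770/3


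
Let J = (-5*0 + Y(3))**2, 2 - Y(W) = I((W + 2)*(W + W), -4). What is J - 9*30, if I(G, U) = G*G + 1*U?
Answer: 798966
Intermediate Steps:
I(G, U) = U + G**2 (I(G, U) = G**2 + U = U + G**2)
Y(W) = 6 - 4*W**2*(2 + W)**2 (Y(W) = 2 - (-4 + ((W + 2)*(W + W))**2) = 2 - (-4 + ((2 + W)*(2*W))**2) = 2 - (-4 + (2*W*(2 + W))**2) = 2 - (-4 + 4*W**2*(2 + W)**2) = 2 + (4 - 4*W**2*(2 + W)**2) = 6 - 4*W**2*(2 + W)**2)
J = 799236 (J = (-5*0 + (6 - 4*3**2*(2 + 3)**2))**2 = (0 + (6 - 4*9*5**2))**2 = (0 + (6 - 4*9*25))**2 = (0 + (6 - 900))**2 = (0 - 894)**2 = (-894)**2 = 799236)
J - 9*30 = 799236 - 9*30 = 799236 - 270 = 798966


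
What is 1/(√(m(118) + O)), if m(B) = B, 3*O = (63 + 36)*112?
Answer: √3814/3814 ≈ 0.016192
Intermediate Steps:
O = 3696 (O = ((63 + 36)*112)/3 = (99*112)/3 = (⅓)*11088 = 3696)
1/(√(m(118) + O)) = 1/(√(118 + 3696)) = 1/(√3814) = √3814/3814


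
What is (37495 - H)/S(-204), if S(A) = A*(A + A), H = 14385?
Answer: 11555/41616 ≈ 0.27766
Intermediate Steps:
S(A) = 2*A² (S(A) = A*(2*A) = 2*A²)
(37495 - H)/S(-204) = (37495 - 1*14385)/((2*(-204)²)) = (37495 - 14385)/((2*41616)) = 23110/83232 = 23110*(1/83232) = 11555/41616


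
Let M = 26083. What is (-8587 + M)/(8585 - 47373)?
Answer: -4374/9697 ≈ -0.45107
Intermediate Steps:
(-8587 + M)/(8585 - 47373) = (-8587 + 26083)/(8585 - 47373) = 17496/(-38788) = 17496*(-1/38788) = -4374/9697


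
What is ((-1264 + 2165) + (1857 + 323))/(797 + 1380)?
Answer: 3081/2177 ≈ 1.4153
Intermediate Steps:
((-1264 + 2165) + (1857 + 323))/(797 + 1380) = (901 + 2180)/2177 = 3081*(1/2177) = 3081/2177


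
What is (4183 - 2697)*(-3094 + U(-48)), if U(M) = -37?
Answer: -4652666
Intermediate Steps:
(4183 - 2697)*(-3094 + U(-48)) = (4183 - 2697)*(-3094 - 37) = 1486*(-3131) = -4652666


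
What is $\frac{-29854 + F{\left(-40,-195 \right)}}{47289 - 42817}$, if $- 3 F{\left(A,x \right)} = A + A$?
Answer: $- \frac{44741}{6708} \approx -6.6698$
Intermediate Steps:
$F{\left(A,x \right)} = - \frac{2 A}{3}$ ($F{\left(A,x \right)} = - \frac{A + A}{3} = - \frac{2 A}{3}$)
$\frac{-29854 + F{\left(-40,-195 \right)}}{47289 - 42817} = \frac{-29854 - - \frac{80}{3}}{47289 - 42817} = \frac{-29854 + \frac{80}{3}}{4472} = \left(- \frac{89482}{3}\right) \frac{1}{4472} = - \frac{44741}{6708}$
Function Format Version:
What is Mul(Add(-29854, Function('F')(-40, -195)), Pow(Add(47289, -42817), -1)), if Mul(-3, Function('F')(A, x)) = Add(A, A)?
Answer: Rational(-44741, 6708) ≈ -6.6698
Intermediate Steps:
Function('F')(A, x) = Mul(Rational(-2, 3), A) (Function('F')(A, x) = Mul(Rational(-1, 3), Add(A, A)) = Mul(Rational(-1, 3), Mul(2, A)) = Mul(Rational(-2, 3), A))
Mul(Add(-29854, Function('F')(-40, -195)), Pow(Add(47289, -42817), -1)) = Mul(Add(-29854, Mul(Rational(-2, 3), -40)), Pow(Add(47289, -42817), -1)) = Mul(Add(-29854, Rational(80, 3)), Pow(4472, -1)) = Mul(Rational(-89482, 3), Rational(1, 4472)) = Rational(-44741, 6708)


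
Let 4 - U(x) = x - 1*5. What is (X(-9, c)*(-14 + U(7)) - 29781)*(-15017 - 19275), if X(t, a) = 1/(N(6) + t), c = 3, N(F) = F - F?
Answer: 3063612988/3 ≈ 1.0212e+9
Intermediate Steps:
N(F) = 0
U(x) = 9 - x (U(x) = 4 - (x - 1*5) = 4 - (x - 5) = 4 - (-5 + x) = 4 + (5 - x) = 9 - x)
X(t, a) = 1/t (X(t, a) = 1/(0 + t) = 1/t)
(X(-9, c)*(-14 + U(7)) - 29781)*(-15017 - 19275) = ((-14 + (9 - 1*7))/(-9) - 29781)*(-15017 - 19275) = (-(-14 + (9 - 7))/9 - 29781)*(-34292) = (-(-14 + 2)/9 - 29781)*(-34292) = (-1/9*(-12) - 29781)*(-34292) = (4/3 - 29781)*(-34292) = -89339/3*(-34292) = 3063612988/3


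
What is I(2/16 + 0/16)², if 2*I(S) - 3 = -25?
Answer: 121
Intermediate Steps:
I(S) = -11 (I(S) = 3/2 + (½)*(-25) = 3/2 - 25/2 = -11)
I(2/16 + 0/16)² = (-11)² = 121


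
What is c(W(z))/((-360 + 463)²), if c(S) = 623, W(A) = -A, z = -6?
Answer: 623/10609 ≈ 0.058724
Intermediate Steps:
c(W(z))/((-360 + 463)²) = 623/((-360 + 463)²) = 623/(103²) = 623/10609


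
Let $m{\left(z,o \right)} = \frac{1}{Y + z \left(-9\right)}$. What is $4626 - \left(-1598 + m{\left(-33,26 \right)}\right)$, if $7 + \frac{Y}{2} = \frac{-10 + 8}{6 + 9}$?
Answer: $\frac{26395969}{4241} \approx 6224.0$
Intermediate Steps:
$Y = - \frac{214}{15}$ ($Y = -14 + 2 \frac{-10 + 8}{6 + 9} = -14 + 2 \left(- \frac{2}{15}\right) = -14 - \frac{4}{15} = - \frac{214}{15} \approx -14.267$)
$m{\left(z,o \right)} = \frac{1}{- \frac{214}{15} - 9 z}$ ($m{\left(z,o \right)} = \frac{1}{- \frac{214}{15} + z \left(-9\right)} = \frac{1}{- \frac{214}{15} - 9 z}$)
$4626 - \left(-1598 + m{\left(-33,26 \right)}\right) = 4626 - \left(-1598 - \frac{15}{214 + 135 \left(-33\right)}\right) = 4626 - \left(-1598 - \frac{15}{214 - 4455}\right) = 4626 - \left(-1598 - \frac{15}{-4241}\right) = 4626 - \left(-1598 - - \frac{15}{4241}\right) = 4626 - \left(-1598 + \frac{15}{4241}\right) = 4626 - - \frac{6777103}{4241} = 4626 + \frac{6777103}{4241} = \frac{26395969}{4241}$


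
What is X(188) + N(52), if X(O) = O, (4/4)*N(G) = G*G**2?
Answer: 140796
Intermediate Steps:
N(G) = G**3 (N(G) = G*G**2 = G**3)
X(188) + N(52) = 188 + 52**3 = 188 + 140608 = 140796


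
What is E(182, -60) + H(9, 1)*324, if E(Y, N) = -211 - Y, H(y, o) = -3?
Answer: -1365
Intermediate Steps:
E(182, -60) + H(9, 1)*324 = (-211 - 1*182) - 3*324 = (-211 - 182) - 972 = -393 - 972 = -1365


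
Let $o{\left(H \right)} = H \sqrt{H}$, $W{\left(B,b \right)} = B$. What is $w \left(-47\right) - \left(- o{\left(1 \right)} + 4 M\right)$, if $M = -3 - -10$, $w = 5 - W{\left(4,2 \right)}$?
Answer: $-74$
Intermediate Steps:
$w = 1$ ($w = 5 - 4 = 1$)
$M = 7$ ($M = -3 + 10 = 7$)
$o{\left(H \right)} = H^{\frac{3}{2}}$
$w \left(-47\right) - \left(- o{\left(1 \right)} + 4 M\right) = 1 \left(-47\right) + \left(1^{\frac{3}{2}} - 28\right) = -47 + \left(1 - 28\right) = -47 - 27 = -74$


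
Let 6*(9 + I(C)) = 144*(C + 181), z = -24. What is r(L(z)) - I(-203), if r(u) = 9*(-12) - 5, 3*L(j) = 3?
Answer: 424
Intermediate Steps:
L(j) = 1 (L(j) = (1/3)*3 = 1)
I(C) = 4335 + 24*C (I(C) = -9 + (144*(C + 181))/6 = -9 + (144*(181 + C))/6 = -9 + (26064 + 144*C)/6 = -9 + (4344 + 24*C) = 4335 + 24*C)
r(u) = -113 (r(u) = -108 - 5 = -113)
r(L(z)) - I(-203) = -113 - (4335 + 24*(-203)) = -113 - (4335 - 4872) = -113 - 1*(-537) = -113 + 537 = 424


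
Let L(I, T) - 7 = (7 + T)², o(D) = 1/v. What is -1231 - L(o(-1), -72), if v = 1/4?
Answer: -5463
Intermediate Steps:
v = ¼ ≈ 0.25000
o(D) = 4 (o(D) = 1/(¼) = 4)
L(I, T) = 7 + (7 + T)²
-1231 - L(o(-1), -72) = -1231 - (7 + (7 - 72)²) = -1231 - (7 + (-65)²) = -1231 - (7 + 4225) = -1231 - 1*4232 = -1231 - 4232 = -5463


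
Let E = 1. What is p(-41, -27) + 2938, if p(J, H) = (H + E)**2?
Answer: 3614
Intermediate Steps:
p(J, H) = (1 + H)**2 (p(J, H) = (H + 1)**2 = (1 + H)**2)
p(-41, -27) + 2938 = (1 - 27)**2 + 2938 = (-26)**2 + 2938 = 676 + 2938 = 3614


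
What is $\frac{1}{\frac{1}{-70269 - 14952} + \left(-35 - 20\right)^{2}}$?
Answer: $\frac{85221}{257793524} \approx 0.00033058$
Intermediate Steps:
$\frac{1}{\frac{1}{-70269 - 14952} + \left(-35 - 20\right)^{2}} = \frac{1}{\frac{1}{-85221} + \left(-55\right)^{2}} = \frac{1}{- \frac{1}{85221} + 3025} = \frac{1}{\frac{257793524}{85221}} = \frac{85221}{257793524}$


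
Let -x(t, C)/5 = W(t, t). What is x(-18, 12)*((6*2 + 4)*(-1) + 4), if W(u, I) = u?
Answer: -1080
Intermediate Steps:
x(t, C) = -5*t
x(-18, 12)*((6*2 + 4)*(-1) + 4) = (-5*(-18))*((6*2 + 4)*(-1) + 4) = 90*((12 + 4)*(-1) + 4) = 90*(16*(-1) + 4) = 90*(-16 + 4) = 90*(-12) = -1080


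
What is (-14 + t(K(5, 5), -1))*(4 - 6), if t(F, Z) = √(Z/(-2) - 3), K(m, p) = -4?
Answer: 28 - I*√10 ≈ 28.0 - 3.1623*I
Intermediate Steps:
t(F, Z) = √(-3 - Z/2) (t(F, Z) = √(Z*(-½) - 3) = √(-Z/2 - 3) = √(-3 - Z/2))
(-14 + t(K(5, 5), -1))*(4 - 6) = (-14 + √(-12 - 2*(-1))/2)*(4 - 6) = (-14 + √(-12 + 2)/2)*(-2) = (-14 + √(-10)/2)*(-2) = (-14 + (I*√10)/2)*(-2) = (-14 + I*√10/2)*(-2) = 28 - I*√10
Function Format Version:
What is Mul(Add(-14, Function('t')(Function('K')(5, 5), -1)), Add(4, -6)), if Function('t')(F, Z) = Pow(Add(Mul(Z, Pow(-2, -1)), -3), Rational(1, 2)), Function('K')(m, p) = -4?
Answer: Add(28, Mul(-1, I, Pow(10, Rational(1, 2)))) ≈ Add(28.000, Mul(-3.1623, I))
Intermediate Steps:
Function('t')(F, Z) = Pow(Add(-3, Mul(Rational(-1, 2), Z)), Rational(1, 2)) (Function('t')(F, Z) = Pow(Add(Mul(Z, Rational(-1, 2)), -3), Rational(1, 2)) = Pow(Add(Mul(Rational(-1, 2), Z), -3), Rational(1, 2)) = Pow(Add(-3, Mul(Rational(-1, 2), Z)), Rational(1, 2)))
Mul(Add(-14, Function('t')(Function('K')(5, 5), -1)), Add(4, -6)) = Mul(Add(-14, Mul(Rational(1, 2), Pow(Add(-12, Mul(-2, -1)), Rational(1, 2)))), Add(4, -6)) = Mul(Add(-14, Mul(Rational(1, 2), Pow(Add(-12, 2), Rational(1, 2)))), -2) = Mul(Add(-14, Mul(Rational(1, 2), Pow(-10, Rational(1, 2)))), -2) = Mul(Add(-14, Mul(Rational(1, 2), Mul(I, Pow(10, Rational(1, 2))))), -2) = Mul(Add(-14, Mul(Rational(1, 2), I, Pow(10, Rational(1, 2)))), -2) = Add(28, Mul(-1, I, Pow(10, Rational(1, 2))))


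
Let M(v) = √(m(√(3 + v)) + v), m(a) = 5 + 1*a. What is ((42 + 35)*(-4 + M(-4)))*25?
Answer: -7700 + 1925*√(1 + I) ≈ -5585.0 + 876.05*I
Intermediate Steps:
m(a) = 5 + a
M(v) = √(5 + v + √(3 + v)) (M(v) = √((5 + √(3 + v)) + v) = √(5 + v + √(3 + v)))
((42 + 35)*(-4 + M(-4)))*25 = ((42 + 35)*(-4 + √(5 - 4 + √(3 - 4))))*25 = (77*(-4 + √(5 - 4 + √(-1))))*25 = (77*(-4 + √(5 - 4 + I)))*25 = (77*(-4 + √(1 + I)))*25 = (-308 + 77*√(1 + I))*25 = -7700 + 1925*√(1 + I)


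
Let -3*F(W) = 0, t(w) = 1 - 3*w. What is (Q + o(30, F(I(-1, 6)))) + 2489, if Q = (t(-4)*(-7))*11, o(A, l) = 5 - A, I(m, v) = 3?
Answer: 1463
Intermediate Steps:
F(W) = 0 (F(W) = -⅓*0 = 0)
Q = -1001 (Q = ((1 - 3*(-4))*(-7))*11 = ((1 + 12)*(-7))*11 = (13*(-7))*11 = -91*11 = -1001)
(Q + o(30, F(I(-1, 6)))) + 2489 = (-1001 + (5 - 1*30)) + 2489 = (-1001 + (5 - 30)) + 2489 = (-1001 - 25) + 2489 = -1026 + 2489 = 1463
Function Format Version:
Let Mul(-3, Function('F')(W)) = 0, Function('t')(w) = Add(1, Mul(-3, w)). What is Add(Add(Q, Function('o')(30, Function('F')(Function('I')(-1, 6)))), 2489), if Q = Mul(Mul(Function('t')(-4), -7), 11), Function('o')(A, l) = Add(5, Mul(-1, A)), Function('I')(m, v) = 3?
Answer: 1463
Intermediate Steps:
Function('F')(W) = 0 (Function('F')(W) = Mul(Rational(-1, 3), 0) = 0)
Q = -1001 (Q = Mul(Mul(Add(1, Mul(-3, -4)), -7), 11) = Mul(Mul(Add(1, 12), -7), 11) = Mul(Mul(13, -7), 11) = Mul(-91, 11) = -1001)
Add(Add(Q, Function('o')(30, Function('F')(Function('I')(-1, 6)))), 2489) = Add(Add(-1001, Add(5, Mul(-1, 30))), 2489) = Add(Add(-1001, Add(5, -30)), 2489) = Add(Add(-1001, -25), 2489) = Add(-1026, 2489) = 1463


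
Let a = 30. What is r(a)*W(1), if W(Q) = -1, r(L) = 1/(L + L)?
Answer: -1/60 ≈ -0.016667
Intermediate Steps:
r(L) = 1/(2*L)
r(a)*W(1) = ((½)/30)*(-1) = ((½)*(1/30))*(-1) = (1/60)*(-1) = -1/60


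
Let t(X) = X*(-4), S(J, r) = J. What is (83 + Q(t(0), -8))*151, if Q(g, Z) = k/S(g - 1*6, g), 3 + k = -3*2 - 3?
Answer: 12835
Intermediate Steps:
t(X) = -4*X
k = -12 (k = -3 + (-3*2 - 3) = -3 + (-6 - 3) = -3 - 9 = -12)
Q(g, Z) = -12/(-6 + g) (Q(g, Z) = -12/(g - 1*6) = -12/(g - 6) = -12/(-6 + g))
(83 + Q(t(0), -8))*151 = (83 - 12/(-6 - 4*0))*151 = (83 - 12/(-6 + 0))*151 = (83 - 12/(-6))*151 = (83 - 12*(-1/6))*151 = (83 + 2)*151 = 85*151 = 12835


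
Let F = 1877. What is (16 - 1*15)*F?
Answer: 1877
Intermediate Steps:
(16 - 1*15)*F = (16 - 1*15)*1877 = (16 - 15)*1877 = 1*1877 = 1877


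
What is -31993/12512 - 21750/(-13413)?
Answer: -133833/143072 ≈ -0.93542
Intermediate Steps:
-31993/12512 - 21750/(-13413) = -31993*1/12512 - 21750*(-1/13413) = -1391/544 + 7250/4471 = -133833/143072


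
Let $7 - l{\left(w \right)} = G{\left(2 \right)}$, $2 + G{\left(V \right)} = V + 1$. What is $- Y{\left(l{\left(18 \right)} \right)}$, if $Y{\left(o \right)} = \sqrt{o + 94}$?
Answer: $-10$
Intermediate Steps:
$G{\left(V \right)} = -1 + V$ ($G{\left(V \right)} = -2 + \left(V + 1\right) = -2 + \left(1 + V\right) = -1 + V$)
$l{\left(w \right)} = 6$ ($l{\left(w \right)} = 7 - \left(-1 + 2\right) = 7 - 1 = 6$)
$Y{\left(o \right)} = \sqrt{94 + o}$
$- Y{\left(l{\left(18 \right)} \right)} = - \sqrt{94 + 6} = - \sqrt{100} = \left(-1\right) 10 = -10$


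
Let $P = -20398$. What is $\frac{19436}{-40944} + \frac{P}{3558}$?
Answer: $- \frac{12560125}{2023316} \approx -6.2077$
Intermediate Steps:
$\frac{19436}{-40944} + \frac{P}{3558} = \frac{19436}{-40944} - \frac{20398}{3558} = 19436 \left(- \frac{1}{40944}\right) - \frac{10199}{1779} = - \frac{4859}{10236} - \frac{10199}{1779} = - \frac{12560125}{2023316}$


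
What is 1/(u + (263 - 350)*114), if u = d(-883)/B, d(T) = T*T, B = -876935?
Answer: -876935/8698221019 ≈ -0.00010082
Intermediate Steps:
d(T) = T²
u = -779689/876935 (u = (-883)²/(-876935) = 779689*(-1/876935) = -779689/876935 ≈ -0.88911)
1/(u + (263 - 350)*114) = 1/(-779689/876935 + (263 - 350)*114) = 1/(-779689/876935 - 87*114) = 1/(-779689/876935 - 9918) = 1/(-8698221019/876935) = -876935/8698221019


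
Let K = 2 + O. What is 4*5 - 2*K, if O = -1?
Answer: 18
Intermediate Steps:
K = 1 (K = 2 - 1 = 1)
4*5 - 2*K = 4*5 - 2*1 = 20 - 2 = 18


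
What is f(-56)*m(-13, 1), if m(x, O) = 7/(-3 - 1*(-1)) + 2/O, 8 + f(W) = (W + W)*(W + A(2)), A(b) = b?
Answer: -9060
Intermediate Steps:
f(W) = -8 + 2*W*(2 + W) (f(W) = -8 + (W + W)*(W + 2) = -8 + (2*W)*(2 + W) = -8 + 2*W*(2 + W))
m(x, O) = -7/2 + 2/O (m(x, O) = 7/(-3 + 1) + 2/O = 7/(-2) + 2/O = 7*(-½) + 2/O = -7/2 + 2/O)
f(-56)*m(-13, 1) = (-8 + 2*(-56)² + 4*(-56))*(-7/2 + 2/1) = (-8 + 2*3136 - 224)*(-7/2 + 2*1) = (-8 + 6272 - 224)*(-7/2 + 2) = 6040*(-3/2) = -9060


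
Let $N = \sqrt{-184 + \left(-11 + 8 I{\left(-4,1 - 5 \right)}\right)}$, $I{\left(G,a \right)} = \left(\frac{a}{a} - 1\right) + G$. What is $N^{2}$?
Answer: $-227$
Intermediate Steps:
$I{\left(G,a \right)} = G$ ($I{\left(G,a \right)} = \left(1 - 1\right) + G = 0 + G = G$)
$N = i \sqrt{227}$ ($N = \sqrt{-184 + \left(-11 + 8 \left(-4\right)\right)} = \sqrt{-184 - 43} = \sqrt{-227} = i \sqrt{227} \approx 15.067 i$)
$N^{2} = \left(i \sqrt{227}\right)^{2} = -227$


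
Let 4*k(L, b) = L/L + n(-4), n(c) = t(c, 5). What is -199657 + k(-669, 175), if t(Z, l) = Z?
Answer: -798631/4 ≈ -1.9966e+5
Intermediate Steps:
n(c) = c
k(L, b) = -¾ (k(L, b) = (L/L - 4)/4 = (1 - 4)/4 = (¼)*(-3) = -¾)
-199657 + k(-669, 175) = -199657 - ¾ = -798631/4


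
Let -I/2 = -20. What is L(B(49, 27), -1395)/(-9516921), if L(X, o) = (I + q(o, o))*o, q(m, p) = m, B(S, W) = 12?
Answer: -630075/3172307 ≈ -0.19862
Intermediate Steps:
I = 40 (I = -2*(-20) = 40)
L(X, o) = o*(40 + o) (L(X, o) = (40 + o)*o = o*(40 + o))
L(B(49, 27), -1395)/(-9516921) = -1395*(40 - 1395)/(-9516921) = -1395*(-1355)*(-1/9516921) = 1890225*(-1/9516921) = -630075/3172307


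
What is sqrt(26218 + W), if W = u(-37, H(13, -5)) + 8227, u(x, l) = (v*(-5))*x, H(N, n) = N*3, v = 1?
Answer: sqrt(34630) ≈ 186.09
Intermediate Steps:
H(N, n) = 3*N
u(x, l) = -5*x (u(x, l) = (1*(-5))*x = -5*x)
W = 8412 (W = -5*(-37) + 8227 = 185 + 8227 = 8412)
sqrt(26218 + W) = sqrt(26218 + 8412) = sqrt(34630)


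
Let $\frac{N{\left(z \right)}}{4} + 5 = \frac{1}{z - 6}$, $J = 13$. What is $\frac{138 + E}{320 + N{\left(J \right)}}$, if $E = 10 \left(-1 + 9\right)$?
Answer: $\frac{763}{1052} \approx 0.72529$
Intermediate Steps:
$N{\left(z \right)} = -20 + \frac{4}{-6 + z}$ ($N{\left(z \right)} = -20 + \frac{4}{z - 6} = -20 + \frac{4}{-6 + z}$)
$E = 80$ ($E = 10 \cdot 8 = 80$)
$\frac{138 + E}{320 + N{\left(J \right)}} = \frac{138 + 80}{320 + \frac{4 \left(31 - 65\right)}{-6 + 13}} = \frac{218}{320 + \frac{4 \left(31 - 65\right)}{7}} = \frac{218}{320 + 4 \cdot \frac{1}{7} \left(-34\right)} = \frac{218}{320 - \frac{136}{7}} = \frac{218}{\frac{2104}{7}} = 218 \cdot \frac{7}{2104} = \frac{763}{1052}$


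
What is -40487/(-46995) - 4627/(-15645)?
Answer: 8103476/7002255 ≈ 1.1573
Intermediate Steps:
-40487/(-46995) - 4627/(-15645) = -40487*(-1/46995) - 4627*(-1/15645) = 40487/46995 + 661/2235 = 8103476/7002255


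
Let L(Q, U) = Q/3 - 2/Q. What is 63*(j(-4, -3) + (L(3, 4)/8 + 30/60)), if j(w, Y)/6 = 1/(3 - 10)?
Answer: -159/8 ≈ -19.875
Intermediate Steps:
j(w, Y) = -6/7 (j(w, Y) = 6/(3 - 10) = 6/(-7) = 6*(-⅐) = -6/7)
L(Q, U) = -2/Q + Q/3 (L(Q, U) = Q*(⅓) - 2/Q = Q/3 - 2/Q = -2/Q + Q/3)
63*(j(-4, -3) + (L(3, 4)/8 + 30/60)) = 63*(-6/7 + ((-2/3 + (⅓)*3)/8 + 30/60)) = 63*(-6/7 + ((-2*⅓ + 1)*(⅛) + 30*(1/60))) = 63*(-6/7 + ((-⅔ + 1)*(⅛) + ½)) = 63*(-6/7 + ((⅓)*(⅛) + ½)) = 63*(-6/7 + (1/24 + ½)) = 63*(-6/7 + 13/24) = 63*(-53/168) = -159/8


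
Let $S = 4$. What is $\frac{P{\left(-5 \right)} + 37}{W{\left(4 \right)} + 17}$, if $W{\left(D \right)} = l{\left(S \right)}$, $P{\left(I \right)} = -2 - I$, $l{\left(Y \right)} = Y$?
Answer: $\frac{40}{21} \approx 1.9048$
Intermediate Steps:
$W{\left(D \right)} = 4$
$\frac{P{\left(-5 \right)} + 37}{W{\left(4 \right)} + 17} = \frac{\left(-2 - -5\right) + 37}{4 + 17} = \frac{\left(-2 + 5\right) + 37}{21} = \frac{3 + 37}{21} = \frac{1}{21} \cdot 40 = \frac{40}{21}$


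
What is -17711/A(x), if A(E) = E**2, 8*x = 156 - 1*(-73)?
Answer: -1133504/52441 ≈ -21.615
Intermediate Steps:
x = 229/8 (x = (156 - 1*(-73))/8 = (156 + 73)/8 = (1/8)*229 = 229/8 ≈ 28.625)
-17711/A(x) = -17711/((229/8)**2) = -17711/52441/64 = -17711*64/52441 = -1133504/52441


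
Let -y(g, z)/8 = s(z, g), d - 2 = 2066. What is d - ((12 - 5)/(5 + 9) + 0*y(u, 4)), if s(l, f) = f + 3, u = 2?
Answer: 4135/2 ≈ 2067.5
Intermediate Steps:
d = 2068 (d = 2 + 2066 = 2068)
s(l, f) = 3 + f
y(g, z) = -24 - 8*g (y(g, z) = -8*(3 + g) = -24 - 8*g)
d - ((12 - 5)/(5 + 9) + 0*y(u, 4)) = 2068 - ((12 - 5)/(5 + 9) + 0*(-24 - 8*2)) = 2068 - (7/14 + 0*(-24 - 16)) = 2068 - (7*(1/14) + 0*(-40)) = 2068 - (1/2 + 0) = 2068 - 1*1/2 = 2068 - 1/2 = 4135/2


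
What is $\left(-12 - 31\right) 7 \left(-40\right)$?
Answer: $12040$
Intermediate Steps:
$\left(-12 - 31\right) 7 \left(-40\right) = \left(-43\right) 7 \left(-40\right) = \left(-301\right) \left(-40\right) = 12040$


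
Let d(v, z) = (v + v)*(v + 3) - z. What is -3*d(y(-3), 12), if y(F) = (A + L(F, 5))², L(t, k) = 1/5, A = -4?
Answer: -921876/625 ≈ -1475.0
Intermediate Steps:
L(t, k) = ⅕
y(F) = 361/25 (y(F) = (-4 + ⅕)² = (-19/5)² = 361/25)
d(v, z) = -z + 2*v*(3 + v) (d(v, z) = (2*v)*(3 + v) - z = 2*v*(3 + v) - z = -z + 2*v*(3 + v))
-3*d(y(-3), 12) = -3*(-1*12 + 2*(361/25)² + 6*(361/25)) = -3*(-12 + 2*(130321/625) + 2166/25) = -3*(-12 + 260642/625 + 2166/25) = -3*307292/625 = -921876/625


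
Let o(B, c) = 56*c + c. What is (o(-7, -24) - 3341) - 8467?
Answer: -13176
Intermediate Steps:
o(B, c) = 57*c
(o(-7, -24) - 3341) - 8467 = (57*(-24) - 3341) - 8467 = (-1368 - 3341) - 8467 = -4709 - 8467 = -13176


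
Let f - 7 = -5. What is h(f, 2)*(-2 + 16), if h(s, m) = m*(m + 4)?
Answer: 168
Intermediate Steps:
f = 2 (f = 7 - 5 = 2)
h(s, m) = m*(4 + m)
h(f, 2)*(-2 + 16) = (2*(4 + 2))*(-2 + 16) = (2*6)*14 = 12*14 = 168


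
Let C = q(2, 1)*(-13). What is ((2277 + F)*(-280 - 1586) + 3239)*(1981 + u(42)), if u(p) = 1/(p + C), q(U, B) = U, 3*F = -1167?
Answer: -111566117993/16 ≈ -6.9729e+9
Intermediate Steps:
F = -389 (F = (⅓)*(-1167) = -389)
C = -26 (C = 2*(-13) = -26)
u(p) = 1/(-26 + p) (u(p) = 1/(p - 26) = 1/(-26 + p))
((2277 + F)*(-280 - 1586) + 3239)*(1981 + u(42)) = ((2277 - 389)*(-280 - 1586) + 3239)*(1981 + 1/(-26 + 42)) = (1888*(-1866) + 3239)*(1981 + 1/16) = (-3523008 + 3239)*(1981 + 1/16) = -3519769*31697/16 = -111566117993/16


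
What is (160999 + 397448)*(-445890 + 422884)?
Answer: -12847631682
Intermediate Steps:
(160999 + 397448)*(-445890 + 422884) = 558447*(-23006) = -12847631682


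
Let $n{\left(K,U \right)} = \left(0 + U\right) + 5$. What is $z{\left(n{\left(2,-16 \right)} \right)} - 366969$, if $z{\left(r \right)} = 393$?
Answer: $-366576$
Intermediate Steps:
$n{\left(K,U \right)} = 5 + U$ ($n{\left(K,U \right)} = U + 5 = 5 + U$)
$z{\left(n{\left(2,-16 \right)} \right)} - 366969 = 393 - 366969 = -366576$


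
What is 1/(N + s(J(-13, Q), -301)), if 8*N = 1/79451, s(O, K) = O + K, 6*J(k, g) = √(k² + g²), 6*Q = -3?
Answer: -1094429302139304/329406124076594533 - 302998147248*√677/329406124076594533 ≈ -0.0033464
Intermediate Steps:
Q = -½ (Q = (⅙)*(-3) = -½ ≈ -0.50000)
J(k, g) = √(g² + k²)/6 (J(k, g) = √(k² + g²)/6 = √(g² + k²)/6)
s(O, K) = K + O
N = 1/635608 (N = (⅛)/79451 = (⅛)*(1/79451) = 1/635608 ≈ 1.5733e-6)
1/(N + s(J(-13, Q), -301)) = 1/(1/635608 + (-301 + √((-½)² + (-13)²)/6)) = 1/(1/635608 + (-301 + √(¼ + 169)/6)) = 1/(1/635608 + (-301 + √(677/4)/6)) = 1/(1/635608 + (-301 + (√677/2)/6)) = 1/(1/635608 + (-301 + √677/12)) = 1/(-191318007/635608 + √677/12)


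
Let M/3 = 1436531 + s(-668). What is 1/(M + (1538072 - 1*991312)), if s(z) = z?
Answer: 1/4854349 ≈ 2.0600e-7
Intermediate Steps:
M = 4307589 (M = 3*(1436531 - 668) = 3*1435863 = 4307589)
1/(M + (1538072 - 1*991312)) = 1/(4307589 + (1538072 - 1*991312)) = 1/(4307589 + (1538072 - 991312)) = 1/(4307589 + 546760) = 1/4854349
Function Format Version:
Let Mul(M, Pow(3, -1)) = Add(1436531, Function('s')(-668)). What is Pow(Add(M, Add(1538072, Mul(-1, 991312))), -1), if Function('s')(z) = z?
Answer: Rational(1, 4854349) ≈ 2.0600e-7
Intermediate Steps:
M = 4307589 (M = Mul(3, Add(1436531, -668)) = Mul(3, 1435863) = 4307589)
Pow(Add(M, Add(1538072, Mul(-1, 991312))), -1) = Pow(Add(4307589, Add(1538072, Mul(-1, 991312))), -1) = Pow(Add(4307589, Add(1538072, -991312)), -1) = Pow(Add(4307589, 546760), -1) = Pow(4854349, -1) = Rational(1, 4854349)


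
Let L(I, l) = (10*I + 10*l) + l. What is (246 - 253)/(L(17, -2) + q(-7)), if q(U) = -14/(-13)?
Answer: -91/1938 ≈ -0.046956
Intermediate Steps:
L(I, l) = 10*I + 11*l
q(U) = 14/13 (q(U) = -14*(-1/13) = 14/13)
(246 - 253)/(L(17, -2) + q(-7)) = (246 - 253)/((10*17 + 11*(-2)) + 14/13) = -7/((170 - 22) + 14/13) = -7/(148 + 14/13) = -7/1938/13 = -7*13/1938 = -91/1938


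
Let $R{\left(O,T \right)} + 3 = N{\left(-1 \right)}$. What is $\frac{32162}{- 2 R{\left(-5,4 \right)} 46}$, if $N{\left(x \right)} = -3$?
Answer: $\frac{16081}{276} \approx 58.264$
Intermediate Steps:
$R{\left(O,T \right)} = -6$ ($R{\left(O,T \right)} = -3 - 3 = -6$)
$\frac{32162}{- 2 R{\left(-5,4 \right)} 46} = \frac{32162}{\left(-2\right) \left(-6\right) 46} = \frac{32162}{12 \cdot 46} = \frac{32162}{552} = 32162 \cdot \frac{1}{552} = \frac{16081}{276}$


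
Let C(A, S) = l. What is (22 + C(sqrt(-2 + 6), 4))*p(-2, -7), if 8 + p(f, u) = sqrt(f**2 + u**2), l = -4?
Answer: -144 + 18*sqrt(53) ≈ -12.958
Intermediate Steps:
C(A, S) = -4
p(f, u) = -8 + sqrt(f**2 + u**2)
(22 + C(sqrt(-2 + 6), 4))*p(-2, -7) = (22 - 4)*(-8 + sqrt((-2)**2 + (-7)**2)) = 18*(-8 + sqrt(4 + 49)) = 18*(-8 + sqrt(53)) = -144 + 18*sqrt(53)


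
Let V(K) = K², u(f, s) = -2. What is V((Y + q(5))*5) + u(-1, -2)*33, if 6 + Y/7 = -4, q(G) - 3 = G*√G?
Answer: 115284 - 16750*√5 ≈ 77830.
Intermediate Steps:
q(G) = 3 + G^(3/2) (q(G) = 3 + G*√G = 3 + G^(3/2))
Y = -70 (Y = -42 + 7*(-4) = -42 - 28 = -70)
V((Y + q(5))*5) + u(-1, -2)*33 = ((-70 + (3 + 5^(3/2)))*5)² - 2*33 = ((-70 + (3 + 5*√5))*5)² - 66 = ((-67 + 5*√5)*5)² - 66 = (-335 + 25*√5)² - 66 = -66 + (-335 + 25*√5)²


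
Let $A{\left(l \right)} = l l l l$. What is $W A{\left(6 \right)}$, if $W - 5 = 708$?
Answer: $924048$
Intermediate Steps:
$W = 713$ ($W = 5 + 708 = 713$)
$A{\left(l \right)} = l^{4}$ ($A{\left(l \right)} = l^{2} l l = l^{3} l = l^{4}$)
$W A{\left(6 \right)} = 713 \cdot 6^{4} = 713 \cdot 1296 = 924048$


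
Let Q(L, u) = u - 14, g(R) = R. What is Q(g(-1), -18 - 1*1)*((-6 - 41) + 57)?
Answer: -330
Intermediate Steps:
Q(L, u) = -14 + u
Q(g(-1), -18 - 1*1)*((-6 - 41) + 57) = (-14 + (-18 - 1*1))*((-6 - 41) + 57) = (-14 + (-18 - 1))*(-47 + 57) = (-14 - 19)*10 = -33*10 = -330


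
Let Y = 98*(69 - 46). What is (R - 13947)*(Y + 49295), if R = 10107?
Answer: -197948160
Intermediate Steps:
Y = 2254 (Y = 98*23 = 2254)
(R - 13947)*(Y + 49295) = (10107 - 13947)*(2254 + 49295) = -3840*51549 = -197948160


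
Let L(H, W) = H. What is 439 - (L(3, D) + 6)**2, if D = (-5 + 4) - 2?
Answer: 358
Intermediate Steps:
D = -3 (D = -1 - 2 = -3)
439 - (L(3, D) + 6)**2 = 439 - (3 + 6)**2 = 439 - 1*9**2 = 439 - 1*81 = 439 - 81 = 358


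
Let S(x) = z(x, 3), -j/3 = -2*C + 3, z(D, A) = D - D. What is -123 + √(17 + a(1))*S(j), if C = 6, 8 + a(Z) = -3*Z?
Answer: -123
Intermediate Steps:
a(Z) = -8 - 3*Z
z(D, A) = 0
j = 27 (j = -3*(-2*6 + 3) = -3*(-12 + 3) = -3*(-9) = 27)
S(x) = 0
-123 + √(17 + a(1))*S(j) = -123 + √(17 + (-8 - 3*1))*0 = -123 + √(17 + (-8 - 3))*0 = -123 + √(17 - 11)*0 = -123 + √6*0 = -123 + 0 = -123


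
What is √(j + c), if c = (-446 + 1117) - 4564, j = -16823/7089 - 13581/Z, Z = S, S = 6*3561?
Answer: I*√1103446560911342286/16829286 ≈ 62.418*I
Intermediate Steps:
S = 21366
Z = 21366
j = -50635103/16829286 (j = -16823/7089 - 13581/21366 = -16823*1/7089 - 13581*1/21366 = -16823/7089 - 1509/2374 = -50635103/16829286 ≈ -3.0088)
c = -3893 (c = 671 - 4564 = -3893)
√(j + c) = √(-50635103/16829286 - 3893) = √(-65567045501/16829286) = I*√1103446560911342286/16829286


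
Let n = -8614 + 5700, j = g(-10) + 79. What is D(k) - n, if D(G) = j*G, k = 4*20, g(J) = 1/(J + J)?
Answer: 9230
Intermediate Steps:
g(J) = 1/(2*J)
k = 80
j = 1579/20 (j = (1/2)/(-10) + 79 = (1/2)*(-1/10) + 79 = -1/20 + 79 = 1579/20 ≈ 78.950)
D(G) = 1579*G/20
n = -2914
D(k) - n = (1579/20)*80 - 1*(-2914) = 6316 + 2914 = 9230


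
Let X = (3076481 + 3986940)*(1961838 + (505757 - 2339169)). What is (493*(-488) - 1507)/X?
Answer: -242091/907126905346 ≈ -2.6688e-7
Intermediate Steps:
X = 907126905346 (X = 7063421*(1961838 - 1833412) = 7063421*128426 = 907126905346)
(493*(-488) - 1507)/X = (493*(-488) - 1507)/907126905346 = (-240584 - 1507)*(1/907126905346) = -242091*1/907126905346 = -242091/907126905346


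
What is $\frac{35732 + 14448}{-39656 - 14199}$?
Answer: $- \frac{10036}{10771} \approx -0.93176$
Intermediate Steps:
$\frac{35732 + 14448}{-39656 - 14199} = \frac{50180}{-53855} = 50180 \left(- \frac{1}{53855}\right) = - \frac{10036}{10771}$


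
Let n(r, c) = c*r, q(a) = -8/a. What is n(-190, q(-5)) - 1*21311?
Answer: -21615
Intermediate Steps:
n(-190, q(-5)) - 1*21311 = -8/(-5)*(-190) - 1*21311 = -8*(-1/5)*(-190) - 21311 = (8/5)*(-190) - 21311 = -304 - 21311 = -21615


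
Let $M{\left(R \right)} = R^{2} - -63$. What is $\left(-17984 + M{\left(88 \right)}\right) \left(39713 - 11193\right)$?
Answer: $-290248040$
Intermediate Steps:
$M{\left(R \right)} = 63 + R^{2}$ ($M{\left(R \right)} = R^{2} + 63 = 63 + R^{2}$)
$\left(-17984 + M{\left(88 \right)}\right) \left(39713 - 11193\right) = \left(-17984 + \left(63 + 88^{2}\right)\right) \left(39713 - 11193\right) = \left(-17984 + \left(63 + 7744\right)\right) \left(39713 - 11193\right) = \left(-17984 + 7807\right) 28520 = \left(-10177\right) 28520 = -290248040$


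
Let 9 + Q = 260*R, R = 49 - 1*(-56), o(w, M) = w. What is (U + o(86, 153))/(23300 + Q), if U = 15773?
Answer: 15859/50591 ≈ 0.31347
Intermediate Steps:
R = 105 (R = 49 + 56 = 105)
Q = 27291 (Q = -9 + 260*105 = -9 + 27300 = 27291)
(U + o(86, 153))/(23300 + Q) = (15773 + 86)/(23300 + 27291) = 15859/50591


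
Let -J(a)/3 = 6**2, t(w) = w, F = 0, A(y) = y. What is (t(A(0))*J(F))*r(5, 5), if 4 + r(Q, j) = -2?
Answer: 0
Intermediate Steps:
r(Q, j) = -6 (r(Q, j) = -4 - 2 = -6)
J(a) = -108 (J(a) = -3*6**2 = -3*36 = -108)
(t(A(0))*J(F))*r(5, 5) = (0*(-108))*(-6) = 0*(-6) = 0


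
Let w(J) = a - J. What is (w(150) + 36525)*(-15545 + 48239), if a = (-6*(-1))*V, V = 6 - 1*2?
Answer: 1190028906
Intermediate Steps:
V = 4 (V = 6 - 2 = 4)
a = 24 (a = -6*(-1)*4 = 6*4 = 24)
w(J) = 24 - J
(w(150) + 36525)*(-15545 + 48239) = ((24 - 1*150) + 36525)*(-15545 + 48239) = ((24 - 150) + 36525)*32694 = (-126 + 36525)*32694 = 36399*32694 = 1190028906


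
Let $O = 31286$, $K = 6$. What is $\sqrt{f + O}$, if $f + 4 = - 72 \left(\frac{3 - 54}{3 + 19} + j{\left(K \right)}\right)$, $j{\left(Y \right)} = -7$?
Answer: $\frac{\sqrt{3866302}}{11} \approx 178.75$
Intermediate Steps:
$f = \frac{7336}{11}$ ($f = -4 - 72 \left(\frac{3 - 54}{3 + 19} - 7\right) = -4 - 72 \left(- \frac{51}{22} - 7\right) = -4 - - \frac{7380}{11} = -4 + \frac{7380}{11} = \frac{7336}{11} \approx 666.91$)
$\sqrt{f + O} = \sqrt{\frac{7336}{11} + 31286} = \sqrt{\frac{351482}{11}} = \frac{\sqrt{3866302}}{11}$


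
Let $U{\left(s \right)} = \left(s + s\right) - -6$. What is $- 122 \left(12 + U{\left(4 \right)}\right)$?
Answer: $-3172$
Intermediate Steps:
$U{\left(s \right)} = 6 + 2 s$ ($U{\left(s \right)} = 2 s + 6 = 6 + 2 s$)
$- 122 \left(12 + U{\left(4 \right)}\right) = - 122 \left(12 + \left(6 + 2 \cdot 4\right)\right) = - 122 \left(12 + \left(6 + 8\right)\right) = - 122 \left(12 + 14\right) = \left(-122\right) 26 = -3172$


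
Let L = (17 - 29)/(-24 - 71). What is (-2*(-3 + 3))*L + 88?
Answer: 88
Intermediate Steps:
L = 12/95 (L = -12/(-95) = -12*(-1/95) = 12/95 ≈ 0.12632)
(-2*(-3 + 3))*L + 88 = -2*(-3 + 3)*(12/95) + 88 = -2*0*(12/95) + 88 = 0*(12/95) + 88 = 0 + 88 = 88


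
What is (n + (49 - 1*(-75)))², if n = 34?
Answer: 24964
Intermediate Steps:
(n + (49 - 1*(-75)))² = (34 + (49 - 1*(-75)))² = (34 + (49 + 75))² = (34 + 124)² = 158² = 24964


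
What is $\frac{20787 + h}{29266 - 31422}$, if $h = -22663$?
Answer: $\frac{67}{77} \approx 0.87013$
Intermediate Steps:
$\frac{20787 + h}{29266 - 31422} = \frac{20787 - 22663}{29266 - 31422} = - \frac{1876}{-2156} = \left(-1876\right) \left(- \frac{1}{2156}\right) = \frac{67}{77}$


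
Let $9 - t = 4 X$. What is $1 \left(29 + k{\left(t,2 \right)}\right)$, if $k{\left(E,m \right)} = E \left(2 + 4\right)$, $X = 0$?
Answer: $83$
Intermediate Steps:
$t = 9$ ($t = 9 - 4 \cdot 0 = 9 - 0 = 9 + 0 = 9$)
$k{\left(E,m \right)} = 6 E$ ($k{\left(E,m \right)} = E 6 = 6 E$)
$1 \left(29 + k{\left(t,2 \right)}\right) = 1 \left(29 + 6 \cdot 9\right) = 1 \left(29 + 54\right) = 1 \cdot 83 = 83$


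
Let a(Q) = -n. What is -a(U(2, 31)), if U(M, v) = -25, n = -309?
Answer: -309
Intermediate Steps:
a(Q) = 309 (a(Q) = -1*(-309) = 309)
-a(U(2, 31)) = -1*309 = -309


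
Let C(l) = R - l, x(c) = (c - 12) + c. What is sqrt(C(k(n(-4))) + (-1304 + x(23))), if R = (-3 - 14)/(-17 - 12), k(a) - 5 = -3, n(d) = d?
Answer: I*sqrt(1069259)/29 ≈ 35.657*I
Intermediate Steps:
k(a) = 2 (k(a) = 5 - 3 = 2)
R = 17/29 (R = -17/(-29) = -17*(-1/29) = 17/29 ≈ 0.58621)
x(c) = -12 + 2*c (x(c) = (-12 + c) + c = -12 + 2*c)
C(l) = 17/29 - l
sqrt(C(k(n(-4))) + (-1304 + x(23))) = sqrt((17/29 - 1*2) + (-1304 + (-12 + 2*23))) = sqrt((17/29 - 2) + (-1304 + (-12 + 46))) = sqrt(-41/29 + (-1304 + 34)) = sqrt(-41/29 - 1270) = sqrt(-36871/29) = I*sqrt(1069259)/29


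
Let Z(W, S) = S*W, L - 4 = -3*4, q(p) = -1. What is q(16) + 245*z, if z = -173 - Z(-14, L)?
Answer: -69826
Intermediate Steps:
L = -8 (L = 4 - 3*4 = 4 - 12 = -8)
z = -285 (z = -173 - (-8)*(-14) = -173 - 1*112 = -173 - 112 = -285)
q(16) + 245*z = -1 + 245*(-285) = -1 - 69825 = -69826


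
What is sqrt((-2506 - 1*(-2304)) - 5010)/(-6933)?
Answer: -2*I*sqrt(1303)/6933 ≈ -0.010413*I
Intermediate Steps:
sqrt((-2506 - 1*(-2304)) - 5010)/(-6933) = sqrt((-2506 + 2304) - 5010)*(-1/6933) = sqrt(-202 - 5010)*(-1/6933) = sqrt(-5212)*(-1/6933) = (2*I*sqrt(1303))*(-1/6933) = -2*I*sqrt(1303)/6933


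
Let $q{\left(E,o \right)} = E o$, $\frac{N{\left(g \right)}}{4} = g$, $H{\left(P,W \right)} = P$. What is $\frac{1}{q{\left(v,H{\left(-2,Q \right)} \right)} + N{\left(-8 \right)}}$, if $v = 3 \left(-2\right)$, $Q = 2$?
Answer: $- \frac{1}{20} \approx -0.05$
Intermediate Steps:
$v = -6$
$N{\left(g \right)} = 4 g$
$\frac{1}{q{\left(v,H{\left(-2,Q \right)} \right)} + N{\left(-8 \right)}} = \frac{1}{\left(-6\right) \left(-2\right) + 4 \left(-8\right)} = \frac{1}{12 - 32} = \frac{1}{-20} = - \frac{1}{20}$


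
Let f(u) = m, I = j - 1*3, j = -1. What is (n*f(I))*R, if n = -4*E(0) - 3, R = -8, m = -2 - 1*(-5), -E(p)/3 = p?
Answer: 72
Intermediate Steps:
E(p) = -3*p
m = 3 (m = -2 + 5 = 3)
I = -4 (I = -1 - 1*3 = -1 - 3 = -4)
f(u) = 3
n = -3 (n = -(-12)*0 - 3 = -4*0 - 3 = 0 - 3 = -3)
(n*f(I))*R = -3*3*(-8) = -9*(-8) = 72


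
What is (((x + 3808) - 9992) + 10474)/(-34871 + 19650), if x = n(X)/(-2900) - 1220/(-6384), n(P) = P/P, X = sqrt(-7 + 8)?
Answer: -2482089863/8806109550 ≈ -0.28186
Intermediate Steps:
X = 1 (X = sqrt(1) = 1)
n(P) = 1
x = 110363/578550 (x = 1/(-2900) - 1220/(-6384) = 1*(-1/2900) - 1220*(-1/6384) = -1/2900 + 305/1596 = 110363/578550 ≈ 0.19076)
(((x + 3808) - 9992) + 10474)/(-34871 + 19650) = (((110363/578550 + 3808) - 9992) + 10474)/(-34871 + 19650) = ((2203228763/578550 - 9992) + 10474)/(-15221) = (-3577642837/578550 + 10474)*(-1/15221) = (2482089863/578550)*(-1/15221) = -2482089863/8806109550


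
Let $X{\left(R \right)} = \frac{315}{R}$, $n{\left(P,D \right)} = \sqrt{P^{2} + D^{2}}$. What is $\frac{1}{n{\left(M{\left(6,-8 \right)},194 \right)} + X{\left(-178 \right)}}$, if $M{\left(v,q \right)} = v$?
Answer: $\frac{56070}{1193500423} + \frac{63368 \sqrt{9418}}{1193500423} \approx 0.0051996$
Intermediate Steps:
$n{\left(P,D \right)} = \sqrt{D^{2} + P^{2}}$
$\frac{1}{n{\left(M{\left(6,-8 \right)},194 \right)} + X{\left(-178 \right)}} = \frac{1}{\sqrt{194^{2} + 6^{2}} + \frac{315}{-178}} = \frac{1}{\sqrt{37636 + 36} + 315 \left(- \frac{1}{178}\right)} = \frac{1}{\sqrt{37672} - \frac{315}{178}} = \frac{1}{2 \sqrt{9418} - \frac{315}{178}} = \frac{1}{- \frac{315}{178} + 2 \sqrt{9418}}$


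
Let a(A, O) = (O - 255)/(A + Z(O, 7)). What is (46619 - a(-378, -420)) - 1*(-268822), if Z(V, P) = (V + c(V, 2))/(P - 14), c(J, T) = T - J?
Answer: 835283043/2648 ≈ 3.1544e+5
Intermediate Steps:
Z(V, P) = 2/(-14 + P) (Z(V, P) = (V + (2 - V))/(P - 14) = 2/(-14 + P))
a(A, O) = (-255 + O)/(-2/7 + A) (a(A, O) = (O - 255)/(A + 2/(-14 + 7)) = (-255 + O)/(A + 2/(-7)) = (-255 + O)/(A + 2*(-1/7)) = (-255 + O)/(A - 2/7) = (-255 + O)/(-2/7 + A))
(46619 - a(-378, -420)) - 1*(-268822) = (46619 - 7*(-255 - 420)/(-2 + 7*(-378))) - 1*(-268822) = (46619 - 7*(-675)/(-2 - 2646)) + 268822 = (46619 - 7*(-675)/(-2648)) + 268822 = (46619 - 7*(-1)*(-675)/2648) + 268822 = (46619 - 1*4725/2648) + 268822 = (46619 - 4725/2648) + 268822 = 123442387/2648 + 268822 = 835283043/2648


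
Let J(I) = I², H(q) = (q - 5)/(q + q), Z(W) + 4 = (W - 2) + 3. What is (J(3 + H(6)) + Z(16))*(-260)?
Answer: -210665/36 ≈ -5851.8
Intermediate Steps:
Z(W) = -3 + W (Z(W) = -4 + ((W - 2) + 3) = -4 + ((-2 + W) + 3) = -4 + (1 + W) = -3 + W)
H(q) = (-5 + q)/(2*q) (H(q) = (-5 + q)/((2*q)) = (-5 + q)*(1/(2*q)) = (-5 + q)/(2*q))
(J(3 + H(6)) + Z(16))*(-260) = ((3 + (½)*(-5 + 6)/6)² + (-3 + 16))*(-260) = ((3 + (½)*(⅙)*1)² + 13)*(-260) = ((3 + 1/12)² + 13)*(-260) = ((37/12)² + 13)*(-260) = (1369/144 + 13)*(-260) = (3241/144)*(-260) = -210665/36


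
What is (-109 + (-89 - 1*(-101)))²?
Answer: 9409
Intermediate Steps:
(-109 + (-89 - 1*(-101)))² = (-109 + (-89 + 101))² = (-109 + 12)² = (-97)² = 9409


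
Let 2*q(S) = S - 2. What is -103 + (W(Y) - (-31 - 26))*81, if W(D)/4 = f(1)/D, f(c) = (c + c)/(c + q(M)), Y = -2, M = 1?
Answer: 3866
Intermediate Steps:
q(S) = -1 + S/2 (q(S) = (S - 2)/2 = (-2 + S)/2 = -1 + S/2)
f(c) = 2*c/(-½ + c) (f(c) = (c + c)/(c + (-1 + (½)*1)) = (2*c)/(c + (-1 + ½)) = (2*c)/(c - ½) = (2*c)/(-½ + c) = 2*c/(-½ + c))
W(D) = 16/D (W(D) = 4*((4*1/(-1 + 2*1))/D) = 4*((4*1/(-1 + 2))/D) = 4*((4*1/1)/D) = 4*((4*1*1)/D) = 4*(4/D) = 16/D)
-103 + (W(Y) - (-31 - 26))*81 = -103 + (16/(-2) - (-31 - 26))*81 = -103 + (16*(-½) - 1*(-57))*81 = -103 + (-8 + 57)*81 = -103 + 49*81 = -103 + 3969 = 3866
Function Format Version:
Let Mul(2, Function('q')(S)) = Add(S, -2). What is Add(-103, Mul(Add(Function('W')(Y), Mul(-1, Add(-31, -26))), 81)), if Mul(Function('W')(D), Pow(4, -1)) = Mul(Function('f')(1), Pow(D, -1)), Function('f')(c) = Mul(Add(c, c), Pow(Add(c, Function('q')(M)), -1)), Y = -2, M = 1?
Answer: 3866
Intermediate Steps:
Function('q')(S) = Add(-1, Mul(Rational(1, 2), S)) (Function('q')(S) = Mul(Rational(1, 2), Add(S, -2)) = Mul(Rational(1, 2), Add(-2, S)) = Add(-1, Mul(Rational(1, 2), S)))
Function('f')(c) = Mul(2, c, Pow(Add(Rational(-1, 2), c), -1)) (Function('f')(c) = Mul(Add(c, c), Pow(Add(c, Add(-1, Mul(Rational(1, 2), 1))), -1)) = Mul(Mul(2, c), Pow(Add(c, Add(-1, Rational(1, 2))), -1)) = Mul(Mul(2, c), Pow(Add(c, Rational(-1, 2)), -1)) = Mul(Mul(2, c), Pow(Add(Rational(-1, 2), c), -1)) = Mul(2, c, Pow(Add(Rational(-1, 2), c), -1)))
Function('W')(D) = Mul(16, Pow(D, -1)) (Function('W')(D) = Mul(4, Mul(Mul(4, 1, Pow(Add(-1, Mul(2, 1)), -1)), Pow(D, -1))) = Mul(4, Mul(Mul(4, 1, Pow(Add(-1, 2), -1)), Pow(D, -1))) = Mul(4, Mul(Mul(4, 1, Pow(1, -1)), Pow(D, -1))) = Mul(4, Mul(Mul(4, 1, 1), Pow(D, -1))) = Mul(4, Mul(4, Pow(D, -1))) = Mul(16, Pow(D, -1)))
Add(-103, Mul(Add(Function('W')(Y), Mul(-1, Add(-31, -26))), 81)) = Add(-103, Mul(Add(Mul(16, Pow(-2, -1)), Mul(-1, Add(-31, -26))), 81)) = Add(-103, Mul(Add(Mul(16, Rational(-1, 2)), Mul(-1, -57)), 81)) = Add(-103, Mul(Add(-8, 57), 81)) = Add(-103, Mul(49, 81)) = Add(-103, 3969) = 3866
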